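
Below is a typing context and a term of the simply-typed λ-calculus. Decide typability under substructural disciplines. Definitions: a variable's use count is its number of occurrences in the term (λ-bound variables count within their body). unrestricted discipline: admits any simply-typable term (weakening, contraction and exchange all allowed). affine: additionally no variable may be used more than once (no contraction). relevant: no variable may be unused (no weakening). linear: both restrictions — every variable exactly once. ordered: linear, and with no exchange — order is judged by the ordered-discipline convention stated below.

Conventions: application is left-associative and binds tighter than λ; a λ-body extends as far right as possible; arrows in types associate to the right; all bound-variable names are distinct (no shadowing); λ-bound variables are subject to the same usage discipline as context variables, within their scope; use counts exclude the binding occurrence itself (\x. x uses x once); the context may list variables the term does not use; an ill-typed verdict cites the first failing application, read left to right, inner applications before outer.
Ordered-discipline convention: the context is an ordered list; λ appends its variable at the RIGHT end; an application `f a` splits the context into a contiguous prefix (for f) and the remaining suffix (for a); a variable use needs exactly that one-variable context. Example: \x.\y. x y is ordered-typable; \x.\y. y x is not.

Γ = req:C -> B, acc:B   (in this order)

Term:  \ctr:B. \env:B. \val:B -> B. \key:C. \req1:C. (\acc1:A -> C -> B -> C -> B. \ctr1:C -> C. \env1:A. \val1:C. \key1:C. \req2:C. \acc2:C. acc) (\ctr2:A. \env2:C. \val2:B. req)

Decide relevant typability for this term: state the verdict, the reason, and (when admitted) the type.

no — ctr, env, val, key, req1, acc1, ctr1, env1, val1, key1, req2, acc2, ctr2, env2, val2 never used (weakening)
use counts: req ×1, acc ×1, ctr (bound) ×0, env (bound) ×0, val (bound) ×0, key (bound) ×0, req1 (bound) ×0, acc1 (bound) ×0, ctr1 (bound) ×0, env1 (bound) ×0, val1 (bound) ×0, key1 (bound) ×0, req2 (bound) ×0, acc2 (bound) ×0, ctr2 (bound) ×0, env2 (bound) ×0, val2 (bound) ×0
order of uses: acc, req
typing: well-typed at B -> B -> (B -> B) -> C -> C -> (C -> C) -> A -> C -> C -> C -> C -> B
per-discipline verdicts: ordered ✗ | linear ✗ | affine ✓ | relevant ✗ | unrestricted ✓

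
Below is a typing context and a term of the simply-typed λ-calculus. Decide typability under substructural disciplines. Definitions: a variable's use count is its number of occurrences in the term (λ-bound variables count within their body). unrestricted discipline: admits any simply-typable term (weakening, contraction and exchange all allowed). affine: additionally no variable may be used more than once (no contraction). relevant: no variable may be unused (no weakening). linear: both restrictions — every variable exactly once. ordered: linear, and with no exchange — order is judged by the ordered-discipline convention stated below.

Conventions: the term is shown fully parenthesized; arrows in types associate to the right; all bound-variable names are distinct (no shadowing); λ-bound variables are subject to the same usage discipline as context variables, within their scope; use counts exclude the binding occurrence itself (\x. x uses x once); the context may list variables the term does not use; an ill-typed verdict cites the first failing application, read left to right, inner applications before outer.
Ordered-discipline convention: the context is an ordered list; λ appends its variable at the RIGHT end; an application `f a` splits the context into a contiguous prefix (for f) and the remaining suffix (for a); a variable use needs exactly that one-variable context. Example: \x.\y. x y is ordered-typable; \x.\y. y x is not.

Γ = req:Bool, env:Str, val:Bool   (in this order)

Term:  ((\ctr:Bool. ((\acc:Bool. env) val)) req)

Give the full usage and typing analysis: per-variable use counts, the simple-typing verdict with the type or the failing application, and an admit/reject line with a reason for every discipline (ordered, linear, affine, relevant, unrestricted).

use counts: req: 1×; env: 1×; val: 1×; ctr [bound]: 0×; acc [bound]: 0×
uses in reading order: env, val, req
typing: well-typed at Str
ordered: ✗ — needs weakening: ctr, acc unused
linear: ✗ — needs weakening: ctr, acc unused
affine: ✓ — no duplicate uses among req, env, val, ctr, acc
relevant: ✗ — needs weakening: ctr, acc unused
unrestricted: ✓ — type-checks (Str) and nothing is barred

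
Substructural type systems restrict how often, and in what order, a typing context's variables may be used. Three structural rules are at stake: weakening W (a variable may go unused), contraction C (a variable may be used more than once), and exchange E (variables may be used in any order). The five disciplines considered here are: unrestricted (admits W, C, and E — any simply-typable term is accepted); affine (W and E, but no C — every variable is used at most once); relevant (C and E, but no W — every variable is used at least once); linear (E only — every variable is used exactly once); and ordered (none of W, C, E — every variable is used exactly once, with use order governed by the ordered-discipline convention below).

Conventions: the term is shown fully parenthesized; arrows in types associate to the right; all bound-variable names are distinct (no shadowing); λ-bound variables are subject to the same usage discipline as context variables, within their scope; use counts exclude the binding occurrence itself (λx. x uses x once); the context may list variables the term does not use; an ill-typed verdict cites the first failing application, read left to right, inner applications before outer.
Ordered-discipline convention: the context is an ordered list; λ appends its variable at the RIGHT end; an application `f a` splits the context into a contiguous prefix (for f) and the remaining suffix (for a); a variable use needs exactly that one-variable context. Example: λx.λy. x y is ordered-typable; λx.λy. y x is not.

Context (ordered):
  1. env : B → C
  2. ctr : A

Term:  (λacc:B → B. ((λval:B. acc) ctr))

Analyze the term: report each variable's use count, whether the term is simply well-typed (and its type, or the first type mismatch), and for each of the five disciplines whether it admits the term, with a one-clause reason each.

usage: env=0; ctr=1; acc (bound)=1; val (bound)=0
order of uses: acc, ctr
typing: ill-typed: an application expects B but receives A
ordered: ✗, the type mismatch rejects it
linear: ✗, not simply typable
affine: ✗, fails simple typing
relevant: ✗, a type mismatch blocks all five
unrestricted: ✗, the type mismatch rejects it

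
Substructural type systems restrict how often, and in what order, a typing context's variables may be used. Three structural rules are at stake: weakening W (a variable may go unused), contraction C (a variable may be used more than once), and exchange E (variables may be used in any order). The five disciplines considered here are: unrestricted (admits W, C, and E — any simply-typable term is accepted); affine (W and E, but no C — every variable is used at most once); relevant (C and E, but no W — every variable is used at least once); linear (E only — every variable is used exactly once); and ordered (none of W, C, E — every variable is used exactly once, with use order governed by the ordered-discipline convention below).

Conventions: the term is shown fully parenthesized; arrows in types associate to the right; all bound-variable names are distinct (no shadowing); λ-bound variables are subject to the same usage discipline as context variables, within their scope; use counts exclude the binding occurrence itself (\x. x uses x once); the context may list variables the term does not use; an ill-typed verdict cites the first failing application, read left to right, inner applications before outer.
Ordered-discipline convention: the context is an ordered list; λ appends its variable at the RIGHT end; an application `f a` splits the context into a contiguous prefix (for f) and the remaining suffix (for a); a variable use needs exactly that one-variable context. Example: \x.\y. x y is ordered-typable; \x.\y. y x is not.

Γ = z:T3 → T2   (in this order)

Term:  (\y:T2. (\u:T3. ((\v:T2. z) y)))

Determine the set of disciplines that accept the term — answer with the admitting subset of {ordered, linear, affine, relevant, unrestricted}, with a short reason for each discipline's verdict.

admitted by: affine, unrestricted
variable uses: z ×1, y (bound) ×1, u (bound) ×0, v (bound) ×0
use order (left to right): z, y
typing: well-typed — term : T2 → T3 → T3 → T2
ordered: ✗, unused: u, v — weakening required
linear: ✗, unused: u, v — weakening required
affine: ✓, no duplicate uses among z, y, u, v
relevant: ✗, unused: u, v — weakening required
unrestricted: ✓, typability at T2 → T3 → T3 → T2 is all that's needed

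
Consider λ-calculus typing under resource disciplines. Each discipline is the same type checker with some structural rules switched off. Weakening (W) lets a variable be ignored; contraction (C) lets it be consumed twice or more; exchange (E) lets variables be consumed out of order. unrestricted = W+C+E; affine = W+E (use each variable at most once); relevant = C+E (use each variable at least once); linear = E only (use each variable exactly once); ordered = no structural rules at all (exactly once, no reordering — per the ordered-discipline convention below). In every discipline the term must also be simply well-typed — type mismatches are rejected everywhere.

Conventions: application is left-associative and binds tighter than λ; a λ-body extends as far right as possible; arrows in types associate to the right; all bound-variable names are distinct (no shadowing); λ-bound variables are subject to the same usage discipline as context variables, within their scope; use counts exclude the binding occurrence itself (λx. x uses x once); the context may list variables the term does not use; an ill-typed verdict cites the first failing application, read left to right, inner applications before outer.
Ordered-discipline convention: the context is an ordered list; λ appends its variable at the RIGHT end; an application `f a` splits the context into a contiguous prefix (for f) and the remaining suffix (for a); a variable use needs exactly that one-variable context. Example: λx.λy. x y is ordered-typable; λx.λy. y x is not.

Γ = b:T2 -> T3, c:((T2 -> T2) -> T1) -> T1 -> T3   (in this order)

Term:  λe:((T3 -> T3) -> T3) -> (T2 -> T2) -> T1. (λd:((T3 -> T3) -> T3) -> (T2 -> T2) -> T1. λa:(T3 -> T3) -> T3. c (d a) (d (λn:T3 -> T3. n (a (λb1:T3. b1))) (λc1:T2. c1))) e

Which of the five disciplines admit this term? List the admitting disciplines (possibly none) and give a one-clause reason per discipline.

admitted in: unrestricted
variable uses: b: 0×; c: 1×; e (bound): 1×; d (bound): 2×; a (bound): 2×; n (bound): 1×; b1 (bound): 1×; c1 (bound): 1×
uses in reading order: c, d, a, d, n, a, b1, c1, e
typing: well-typed — term : (((T3 -> T3) -> T3) -> (T2 -> T2) -> T1) -> ((T3 -> T3) -> T3) -> T3
ordered: ✗, needs contraction — d ×2, a ×2; b never used (weakening)
linear: ✗, needs contraction — d ×2, a ×2; b never used (weakening)
affine: ✗, needs contraction — d ×2, a ×2
relevant: ✗, b never used (weakening)
unrestricted: ✓, simply typable at (((T3 -> T3) -> T3) -> (T2 -> T2) -> T1) -> ((T3 -> T3) -> T3) -> T3; W, C, E all held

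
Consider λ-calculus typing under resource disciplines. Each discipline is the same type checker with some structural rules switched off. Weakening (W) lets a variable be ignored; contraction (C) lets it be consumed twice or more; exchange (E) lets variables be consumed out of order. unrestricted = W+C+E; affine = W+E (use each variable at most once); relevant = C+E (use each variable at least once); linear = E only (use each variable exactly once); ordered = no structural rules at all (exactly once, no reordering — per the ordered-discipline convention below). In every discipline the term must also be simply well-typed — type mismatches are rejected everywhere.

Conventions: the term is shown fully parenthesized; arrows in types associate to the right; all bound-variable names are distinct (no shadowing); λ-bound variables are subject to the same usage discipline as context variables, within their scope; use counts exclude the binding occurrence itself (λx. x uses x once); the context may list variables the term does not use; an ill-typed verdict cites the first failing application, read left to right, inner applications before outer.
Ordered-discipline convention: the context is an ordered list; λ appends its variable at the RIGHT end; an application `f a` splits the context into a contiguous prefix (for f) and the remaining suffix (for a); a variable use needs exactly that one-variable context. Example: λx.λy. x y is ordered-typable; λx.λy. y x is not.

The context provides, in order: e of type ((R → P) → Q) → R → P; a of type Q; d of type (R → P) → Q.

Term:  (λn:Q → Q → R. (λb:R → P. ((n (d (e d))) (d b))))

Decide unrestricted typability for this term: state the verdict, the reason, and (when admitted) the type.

yes — simply typable at (Q → Q → R) → (R → P) → R; W, C, E all held; term : (Q → Q → R) → (R → P) → R
counts: e ×1, a ×0, d ×3, n [bound] ×1, b [bound] ×1
uses in reading order: n, d, e, d, d, b
typing: the term checks, with type (Q → Q → R) → (R → P) → R
all disciplines: ordered ✗, linear ✗, affine ✗, relevant ✗, unrestricted ✓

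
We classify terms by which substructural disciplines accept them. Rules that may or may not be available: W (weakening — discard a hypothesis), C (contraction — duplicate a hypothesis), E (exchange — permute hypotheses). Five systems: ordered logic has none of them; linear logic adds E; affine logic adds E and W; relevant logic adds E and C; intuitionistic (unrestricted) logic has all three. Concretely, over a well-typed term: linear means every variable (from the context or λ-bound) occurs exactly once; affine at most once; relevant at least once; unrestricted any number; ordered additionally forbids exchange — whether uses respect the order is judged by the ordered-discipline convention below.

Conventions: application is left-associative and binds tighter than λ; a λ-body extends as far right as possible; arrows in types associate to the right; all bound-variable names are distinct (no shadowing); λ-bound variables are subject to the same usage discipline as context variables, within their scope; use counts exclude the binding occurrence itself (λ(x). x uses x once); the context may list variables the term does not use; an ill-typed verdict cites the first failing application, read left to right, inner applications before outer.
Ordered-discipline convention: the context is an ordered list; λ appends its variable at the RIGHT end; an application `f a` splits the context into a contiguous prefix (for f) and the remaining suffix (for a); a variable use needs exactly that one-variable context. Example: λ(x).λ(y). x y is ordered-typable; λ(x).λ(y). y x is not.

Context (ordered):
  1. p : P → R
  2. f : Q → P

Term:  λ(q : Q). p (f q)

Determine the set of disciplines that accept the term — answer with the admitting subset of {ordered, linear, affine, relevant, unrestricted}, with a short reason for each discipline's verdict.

admitted in: ordered, linear, affine, relevant, unrestricted
usage: p ×1; f ×1; q (λ-bound) ×1
left-to-right use order: p, f, q
typing: the term checks, with type Q → R
ordered: ✓ — one use each (p, f, q); ordered split holds
linear: ✓ — exactly-once usage across p, f, q
affine: ✓ — no duplicate uses among p, f, q
relevant: ✓ — every one of p, f, q appears
unrestricted: ✓ — type-checks (Q → R) and nothing is barred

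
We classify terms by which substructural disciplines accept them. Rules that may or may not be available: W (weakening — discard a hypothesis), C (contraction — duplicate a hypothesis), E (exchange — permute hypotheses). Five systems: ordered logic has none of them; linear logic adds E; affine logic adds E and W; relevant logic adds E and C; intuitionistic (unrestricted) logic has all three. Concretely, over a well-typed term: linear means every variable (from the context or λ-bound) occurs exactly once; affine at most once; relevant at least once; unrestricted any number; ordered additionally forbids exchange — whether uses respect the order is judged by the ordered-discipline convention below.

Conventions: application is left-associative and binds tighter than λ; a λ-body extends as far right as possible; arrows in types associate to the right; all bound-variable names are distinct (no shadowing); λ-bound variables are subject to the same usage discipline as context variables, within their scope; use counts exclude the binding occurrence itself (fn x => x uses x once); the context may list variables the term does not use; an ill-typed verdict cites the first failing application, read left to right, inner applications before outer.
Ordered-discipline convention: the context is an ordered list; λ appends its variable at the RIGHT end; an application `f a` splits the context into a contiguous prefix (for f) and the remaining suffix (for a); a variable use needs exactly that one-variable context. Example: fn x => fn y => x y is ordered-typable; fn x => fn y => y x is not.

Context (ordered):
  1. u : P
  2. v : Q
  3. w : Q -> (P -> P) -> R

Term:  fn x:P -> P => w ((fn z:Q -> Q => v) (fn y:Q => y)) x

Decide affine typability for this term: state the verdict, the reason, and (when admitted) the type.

yes — none of u, v, w, x, z, y used more than once; term : (P -> P) -> R
variable uses: u=0; v=1; w=1; x (bound)=1; z (bound)=0; y (bound)=1
uses in reading order: w, v, y, x
typing: well-typed at (P -> P) -> R
all disciplines: ordered ✗ | linear ✗ | affine ✓ | relevant ✗ | unrestricted ✓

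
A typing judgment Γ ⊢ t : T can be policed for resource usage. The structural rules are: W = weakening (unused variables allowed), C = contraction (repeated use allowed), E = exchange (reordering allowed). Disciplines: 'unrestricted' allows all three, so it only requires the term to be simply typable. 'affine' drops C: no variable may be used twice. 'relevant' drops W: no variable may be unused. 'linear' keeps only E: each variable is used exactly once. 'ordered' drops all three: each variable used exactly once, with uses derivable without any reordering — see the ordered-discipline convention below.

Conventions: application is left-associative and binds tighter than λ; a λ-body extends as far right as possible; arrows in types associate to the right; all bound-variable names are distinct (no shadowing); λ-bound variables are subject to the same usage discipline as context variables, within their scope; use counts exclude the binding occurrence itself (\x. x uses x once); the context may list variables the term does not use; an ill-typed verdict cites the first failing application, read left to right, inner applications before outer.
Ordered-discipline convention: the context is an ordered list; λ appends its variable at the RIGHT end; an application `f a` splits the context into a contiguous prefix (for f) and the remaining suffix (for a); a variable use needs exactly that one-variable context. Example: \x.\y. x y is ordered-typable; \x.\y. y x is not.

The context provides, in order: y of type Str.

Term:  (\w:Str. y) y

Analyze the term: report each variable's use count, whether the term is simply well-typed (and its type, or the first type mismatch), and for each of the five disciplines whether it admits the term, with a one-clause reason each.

use counts: y: 2×; w (bound): 0×
order of uses: y, y
typing: ✓ — Str
ordered ✗ (y ×2 used more than once (contraction); w never used (weakening))
linear ✗ (y ×2 used more than once (contraction); w never used (weakening))
affine ✗ (y ×2 used more than once (contraction))
relevant ✗ (w never used (weakening))
unrestricted ✓ (simply typable at Str; W, C, E all held)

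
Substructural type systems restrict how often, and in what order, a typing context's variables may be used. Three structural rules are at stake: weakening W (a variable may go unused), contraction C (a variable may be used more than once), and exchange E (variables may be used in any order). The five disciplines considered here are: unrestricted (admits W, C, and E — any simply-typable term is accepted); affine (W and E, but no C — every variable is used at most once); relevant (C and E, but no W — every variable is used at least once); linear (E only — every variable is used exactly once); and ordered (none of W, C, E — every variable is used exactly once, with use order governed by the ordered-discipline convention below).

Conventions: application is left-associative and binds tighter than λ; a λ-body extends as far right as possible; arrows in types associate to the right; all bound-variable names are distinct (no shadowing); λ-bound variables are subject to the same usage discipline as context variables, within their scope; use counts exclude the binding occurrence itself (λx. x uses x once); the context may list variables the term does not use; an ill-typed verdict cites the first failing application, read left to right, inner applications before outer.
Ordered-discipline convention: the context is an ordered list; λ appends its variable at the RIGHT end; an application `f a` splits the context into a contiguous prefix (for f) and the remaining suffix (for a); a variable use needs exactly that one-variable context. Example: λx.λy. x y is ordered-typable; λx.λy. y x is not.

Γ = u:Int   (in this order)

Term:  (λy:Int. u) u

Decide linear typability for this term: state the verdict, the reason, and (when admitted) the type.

no — uses contraction: u ×2; y never used (weakening)
use counts: u ×2, y (bound) ×0
use order (left to right): u, u
typing: well-typed — term : Int
across the five disciplines: ordered ✗ · linear ✗ · affine ✗ · relevant ✗ · unrestricted ✓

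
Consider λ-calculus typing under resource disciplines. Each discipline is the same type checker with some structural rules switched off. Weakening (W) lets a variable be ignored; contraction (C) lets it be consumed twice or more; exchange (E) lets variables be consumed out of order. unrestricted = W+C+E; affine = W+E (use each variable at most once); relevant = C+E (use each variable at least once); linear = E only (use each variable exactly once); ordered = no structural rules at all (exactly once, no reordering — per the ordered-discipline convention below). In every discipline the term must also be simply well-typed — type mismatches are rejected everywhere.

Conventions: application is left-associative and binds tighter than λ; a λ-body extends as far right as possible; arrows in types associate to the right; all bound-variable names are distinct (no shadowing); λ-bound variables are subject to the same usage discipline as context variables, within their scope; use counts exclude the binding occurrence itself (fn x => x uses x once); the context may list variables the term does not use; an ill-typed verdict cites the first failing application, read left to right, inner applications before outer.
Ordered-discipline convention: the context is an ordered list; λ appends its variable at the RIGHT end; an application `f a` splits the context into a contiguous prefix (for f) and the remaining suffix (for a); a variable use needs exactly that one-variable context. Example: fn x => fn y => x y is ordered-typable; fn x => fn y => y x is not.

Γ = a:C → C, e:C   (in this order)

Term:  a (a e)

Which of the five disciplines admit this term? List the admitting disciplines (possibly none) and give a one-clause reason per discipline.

accepted by: relevant, unrestricted
usage: a: 2×, e: 1×
use order (left to right): a, a, e
typing: well-typed — term : C
ordered ✗ (a ×2 used more than once (contraction))
linear ✗ (a ×2 used more than once (contraction))
affine ✗ (a ×2 used more than once (contraction))
relevant ✓ (a, e: all used, weakening unneeded)
unrestricted ✓ (type-checks (C) and nothing is barred)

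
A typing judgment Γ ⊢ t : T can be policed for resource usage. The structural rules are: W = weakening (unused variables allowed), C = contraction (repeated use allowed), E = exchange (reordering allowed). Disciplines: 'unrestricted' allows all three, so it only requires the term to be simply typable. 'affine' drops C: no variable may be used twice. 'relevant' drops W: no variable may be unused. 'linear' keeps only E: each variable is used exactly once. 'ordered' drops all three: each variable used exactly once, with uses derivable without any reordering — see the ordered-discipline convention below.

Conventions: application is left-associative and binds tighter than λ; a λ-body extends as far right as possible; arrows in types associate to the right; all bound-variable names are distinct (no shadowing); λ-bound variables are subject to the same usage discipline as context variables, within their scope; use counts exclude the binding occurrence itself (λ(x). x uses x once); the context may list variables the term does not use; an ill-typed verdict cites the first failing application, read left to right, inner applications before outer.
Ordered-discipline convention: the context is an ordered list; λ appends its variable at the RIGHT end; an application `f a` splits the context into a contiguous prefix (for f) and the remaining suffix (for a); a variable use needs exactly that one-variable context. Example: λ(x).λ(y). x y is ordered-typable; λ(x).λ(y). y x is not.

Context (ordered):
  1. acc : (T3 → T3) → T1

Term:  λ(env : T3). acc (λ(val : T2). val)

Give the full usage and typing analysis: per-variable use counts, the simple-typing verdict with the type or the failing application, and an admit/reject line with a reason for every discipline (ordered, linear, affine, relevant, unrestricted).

use counts: acc: 1; env (λ-bound): 0; val (λ-bound): 1
uses in reading order: acc, val
typing: ill-typed: a function awaiting T3 → T3 gets T2 → T2
ordered: ✗, a type mismatch blocks all five
linear: ✗, the type mismatch rejects it
affine: ✗, not simply typable
relevant: ✗, fails simple typing
unrestricted: ✗, a type mismatch blocks all five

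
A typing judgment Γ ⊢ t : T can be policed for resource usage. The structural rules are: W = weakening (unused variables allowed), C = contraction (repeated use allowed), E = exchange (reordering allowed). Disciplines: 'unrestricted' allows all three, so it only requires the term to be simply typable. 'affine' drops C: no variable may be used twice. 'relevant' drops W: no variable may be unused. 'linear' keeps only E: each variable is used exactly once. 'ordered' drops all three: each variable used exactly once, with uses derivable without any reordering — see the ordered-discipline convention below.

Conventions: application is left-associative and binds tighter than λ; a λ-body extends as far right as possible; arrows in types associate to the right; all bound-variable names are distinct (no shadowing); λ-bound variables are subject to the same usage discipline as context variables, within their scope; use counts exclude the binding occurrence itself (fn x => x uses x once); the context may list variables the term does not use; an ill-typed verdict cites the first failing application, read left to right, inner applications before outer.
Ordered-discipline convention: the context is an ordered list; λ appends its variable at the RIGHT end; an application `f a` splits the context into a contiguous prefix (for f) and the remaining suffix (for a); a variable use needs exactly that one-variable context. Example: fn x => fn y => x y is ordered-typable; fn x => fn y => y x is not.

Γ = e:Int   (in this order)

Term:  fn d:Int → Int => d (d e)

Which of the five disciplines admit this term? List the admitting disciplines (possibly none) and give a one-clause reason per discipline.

admitting disciplines: relevant, unrestricted
variable uses: e=1, d (bound)=2
uses in reading order: d, d, e
typing: the term checks, with type (Int → Int) → Int
ordered: ✗ — uses contraction: d ×2
linear: ✗ — uses contraction: d ×2
affine: ✗ — uses contraction: d ×2
relevant: ✓ — none of e, d goes unused
unrestricted: ✓ — simply typable at (Int → Int) → Int; W, C, E all held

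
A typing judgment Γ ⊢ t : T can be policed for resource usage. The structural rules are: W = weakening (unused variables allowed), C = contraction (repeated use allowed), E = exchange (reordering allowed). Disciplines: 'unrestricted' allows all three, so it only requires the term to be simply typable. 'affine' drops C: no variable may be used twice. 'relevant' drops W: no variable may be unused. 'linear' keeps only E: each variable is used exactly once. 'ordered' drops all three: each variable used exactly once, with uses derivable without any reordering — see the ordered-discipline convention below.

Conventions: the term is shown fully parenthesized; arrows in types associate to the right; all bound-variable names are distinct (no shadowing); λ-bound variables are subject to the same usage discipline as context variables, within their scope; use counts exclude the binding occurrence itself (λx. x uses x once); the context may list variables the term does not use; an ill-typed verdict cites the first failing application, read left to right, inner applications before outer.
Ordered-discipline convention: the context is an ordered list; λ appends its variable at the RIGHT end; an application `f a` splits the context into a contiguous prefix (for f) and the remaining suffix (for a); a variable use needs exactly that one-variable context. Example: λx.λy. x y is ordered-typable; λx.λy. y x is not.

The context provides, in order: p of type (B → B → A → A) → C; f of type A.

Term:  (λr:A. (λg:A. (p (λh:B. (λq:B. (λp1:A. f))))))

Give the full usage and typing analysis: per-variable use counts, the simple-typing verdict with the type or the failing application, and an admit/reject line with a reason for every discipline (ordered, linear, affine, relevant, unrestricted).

use counts: p ×1, f ×1, r (λ-bound) ×0, g (λ-bound) ×0, h (λ-bound) ×0, q (λ-bound) ×0, p1 (λ-bound) ×0
uses in reading order: p, f
typing: well-typed — term : A → A → C
ordered: ✗ — needs weakening: r, g, h, q, p1 unused
linear: ✗ — needs weakening: r, g, h, q, p1 unused
affine: ✓ — none of p, f, r, g, h, q, p1 used more than once
relevant: ✗ — needs weakening: r, g, h, q, p1 unused
unrestricted: ✓ — typability at A → A → C is all that's needed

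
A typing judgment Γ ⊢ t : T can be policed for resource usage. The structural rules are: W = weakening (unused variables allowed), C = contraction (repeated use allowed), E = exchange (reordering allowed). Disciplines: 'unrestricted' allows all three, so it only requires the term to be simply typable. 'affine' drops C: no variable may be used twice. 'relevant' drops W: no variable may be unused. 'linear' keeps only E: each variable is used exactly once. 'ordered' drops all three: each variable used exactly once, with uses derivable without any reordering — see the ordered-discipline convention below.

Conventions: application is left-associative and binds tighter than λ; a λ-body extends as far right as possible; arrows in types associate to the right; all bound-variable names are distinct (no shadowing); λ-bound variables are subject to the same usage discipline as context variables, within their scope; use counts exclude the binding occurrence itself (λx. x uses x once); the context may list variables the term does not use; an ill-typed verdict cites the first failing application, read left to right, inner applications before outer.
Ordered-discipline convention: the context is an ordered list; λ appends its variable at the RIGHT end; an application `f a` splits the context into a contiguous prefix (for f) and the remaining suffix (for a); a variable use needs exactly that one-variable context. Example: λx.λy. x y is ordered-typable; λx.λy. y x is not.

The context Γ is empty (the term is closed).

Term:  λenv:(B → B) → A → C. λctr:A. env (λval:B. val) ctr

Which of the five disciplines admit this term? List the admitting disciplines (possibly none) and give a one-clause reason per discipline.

admitted in: ordered, linear, affine, relevant, unrestricted
usage: env (bound): 1, ctr (bound): 1, val (bound): 1
uses in reading order: env, val, ctr
typing: well-typed — term : ((B → B) → A → C) → A → C
ordered ✓ (env, ctr, val: once each, no exchange needed)
linear ✓ (each of env, ctr, val used exactly once)
affine ✓ (at most one use each (env, ctr, val))
relevant ✓ (env, ctr, val: all used, weakening unneeded)
unrestricted ✓ (simply typable at ((B → B) → A → C) → A → C; W, C, E all held)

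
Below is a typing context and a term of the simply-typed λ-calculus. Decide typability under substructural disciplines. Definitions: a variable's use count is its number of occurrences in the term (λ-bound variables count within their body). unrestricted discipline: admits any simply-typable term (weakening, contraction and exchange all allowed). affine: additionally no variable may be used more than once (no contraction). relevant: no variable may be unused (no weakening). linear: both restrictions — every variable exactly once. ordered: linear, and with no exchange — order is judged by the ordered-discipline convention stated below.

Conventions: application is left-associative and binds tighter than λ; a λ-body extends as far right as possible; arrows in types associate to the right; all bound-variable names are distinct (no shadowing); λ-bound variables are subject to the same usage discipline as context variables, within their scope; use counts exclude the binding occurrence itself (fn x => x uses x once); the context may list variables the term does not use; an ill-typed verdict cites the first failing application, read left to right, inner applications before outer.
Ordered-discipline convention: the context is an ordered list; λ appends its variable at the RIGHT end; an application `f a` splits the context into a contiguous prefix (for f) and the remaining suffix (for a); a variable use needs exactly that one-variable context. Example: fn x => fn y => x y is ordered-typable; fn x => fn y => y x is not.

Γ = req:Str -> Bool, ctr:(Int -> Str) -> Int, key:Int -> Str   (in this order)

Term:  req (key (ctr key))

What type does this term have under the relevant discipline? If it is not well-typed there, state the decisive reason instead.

term : Bool
use counts: req ×1; ctr ×1; key ×2
uses in reading order: req, key, ctr, key
typing: well-typed at Bool
summary: ordered ✗ | linear ✗ | affine ✗ | relevant ✓ | unrestricted ✓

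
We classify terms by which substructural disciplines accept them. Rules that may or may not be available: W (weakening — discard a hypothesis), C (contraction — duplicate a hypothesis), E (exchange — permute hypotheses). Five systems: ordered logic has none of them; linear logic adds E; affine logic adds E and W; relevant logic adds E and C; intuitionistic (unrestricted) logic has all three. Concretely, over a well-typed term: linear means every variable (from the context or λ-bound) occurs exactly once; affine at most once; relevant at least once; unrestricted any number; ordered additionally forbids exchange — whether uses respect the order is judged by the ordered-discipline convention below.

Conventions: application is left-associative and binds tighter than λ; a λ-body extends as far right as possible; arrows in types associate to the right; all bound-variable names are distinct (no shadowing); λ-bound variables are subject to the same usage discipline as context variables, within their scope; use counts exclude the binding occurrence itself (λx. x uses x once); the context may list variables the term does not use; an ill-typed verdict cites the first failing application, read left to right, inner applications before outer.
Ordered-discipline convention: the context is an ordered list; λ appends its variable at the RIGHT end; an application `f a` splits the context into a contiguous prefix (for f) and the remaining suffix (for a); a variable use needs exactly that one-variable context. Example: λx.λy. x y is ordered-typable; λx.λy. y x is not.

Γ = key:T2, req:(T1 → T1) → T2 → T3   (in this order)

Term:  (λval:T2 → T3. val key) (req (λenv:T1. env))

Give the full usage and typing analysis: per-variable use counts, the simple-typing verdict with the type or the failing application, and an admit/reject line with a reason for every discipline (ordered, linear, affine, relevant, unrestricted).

counts: key ×1; req ×1; val (bound) ×1; env (bound) ×1
uses in reading order: val, key, req, env
typing: the term checks, with type T3
ordered: ✗ — needs exchange: uses follow val, key, req, env
linear: ✓ — key, req, val, env: one use apiece
affine: ✓ — none of key, req, val, env used more than once
relevant: ✓ — key, req, val, env: all used, weakening unneeded
unrestricted: ✓ — well-typed at T3; no restrictions here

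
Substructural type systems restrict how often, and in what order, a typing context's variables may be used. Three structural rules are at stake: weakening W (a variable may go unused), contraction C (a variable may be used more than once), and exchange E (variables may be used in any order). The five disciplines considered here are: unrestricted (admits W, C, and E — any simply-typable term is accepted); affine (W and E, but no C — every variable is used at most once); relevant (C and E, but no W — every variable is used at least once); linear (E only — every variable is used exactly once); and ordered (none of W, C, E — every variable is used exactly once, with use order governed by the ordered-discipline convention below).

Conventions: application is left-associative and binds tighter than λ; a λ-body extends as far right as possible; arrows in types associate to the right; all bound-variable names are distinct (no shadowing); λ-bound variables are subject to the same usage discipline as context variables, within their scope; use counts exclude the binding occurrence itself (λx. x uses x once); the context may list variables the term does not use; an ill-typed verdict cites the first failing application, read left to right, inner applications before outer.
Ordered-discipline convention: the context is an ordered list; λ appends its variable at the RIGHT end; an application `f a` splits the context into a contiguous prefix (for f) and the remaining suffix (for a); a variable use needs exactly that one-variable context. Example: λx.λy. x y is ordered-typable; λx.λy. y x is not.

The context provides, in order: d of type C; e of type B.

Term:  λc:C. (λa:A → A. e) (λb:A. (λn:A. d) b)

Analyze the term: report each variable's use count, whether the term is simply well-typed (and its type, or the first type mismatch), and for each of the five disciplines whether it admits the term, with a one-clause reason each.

variable uses: d: 1, e: 1, c (bound): 0, a (bound): 0, b (bound): 1, n (bound): 0
left-to-right use order: e, d, b
typing: ill-typed: an argument A → C mismatches the expected A → A
ordered: ✗, fails simple typing
linear: ✗, a type mismatch blocks all five
affine: ✗, the type mismatch rejects it
relevant: ✗, not simply typable
unrestricted: ✗, fails simple typing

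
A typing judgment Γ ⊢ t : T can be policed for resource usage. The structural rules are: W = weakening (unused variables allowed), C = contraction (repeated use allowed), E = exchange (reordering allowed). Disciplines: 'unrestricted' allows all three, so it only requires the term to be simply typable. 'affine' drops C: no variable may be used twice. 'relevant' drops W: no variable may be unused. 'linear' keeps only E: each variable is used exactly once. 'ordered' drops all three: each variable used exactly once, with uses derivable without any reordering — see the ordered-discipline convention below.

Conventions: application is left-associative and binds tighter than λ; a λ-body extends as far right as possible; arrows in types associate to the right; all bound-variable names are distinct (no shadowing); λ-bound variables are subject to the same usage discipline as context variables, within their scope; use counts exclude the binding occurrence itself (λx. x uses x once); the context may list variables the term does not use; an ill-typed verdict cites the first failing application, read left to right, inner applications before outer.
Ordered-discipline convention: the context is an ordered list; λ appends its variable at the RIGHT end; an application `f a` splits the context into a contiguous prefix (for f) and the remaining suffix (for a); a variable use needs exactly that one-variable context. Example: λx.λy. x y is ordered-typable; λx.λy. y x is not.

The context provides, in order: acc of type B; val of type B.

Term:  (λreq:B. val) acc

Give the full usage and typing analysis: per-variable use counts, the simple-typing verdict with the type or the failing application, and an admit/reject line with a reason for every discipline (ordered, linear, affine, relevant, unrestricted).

usage: acc: 1×, val: 1×, req (λ-bound): 0×
left-to-right use order: val, acc
typing: the term checks, with type B
ordered ✗ (needs weakening: req unused)
linear ✗ (needs weakening: req unused)
affine ✓ (at most one use each (acc, val, req))
relevant ✗ (needs weakening: req unused)
unrestricted ✓ (well-typed at B; no restrictions here)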